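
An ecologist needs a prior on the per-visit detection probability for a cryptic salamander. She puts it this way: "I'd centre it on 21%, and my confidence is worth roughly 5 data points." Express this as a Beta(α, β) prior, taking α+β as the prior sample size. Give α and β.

α = 1.05, β = 3.95

Under the effective-sample-size interpretation, Beta(α, β) has prior mean α/(α+β) and prior sample size α+β.
So α+β = 5 and α/(α+β) = 0.21, giving α = 0.21·5 = 1.05 and β = 5 − 1.05 = 3.95.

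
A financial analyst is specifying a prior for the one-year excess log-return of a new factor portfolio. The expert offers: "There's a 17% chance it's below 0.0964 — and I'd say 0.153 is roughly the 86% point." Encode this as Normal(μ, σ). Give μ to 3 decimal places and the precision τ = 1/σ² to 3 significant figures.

The p-quantile of Normal(μ,σ) is μ + z_p·σ, with z_{0.17} = -0.9542 and z_{0.86} = 1.08.
Eliminate σ: μ = (z₂·x₁ − z₁·x₂)/(z₂ − z₁) = (1.08·0.0964 − (-0.9542)·0.153)/2.034 = 0.123.
Then σ = (x₂ − x₁)/(z₂ − z₁) = (0.153 − 0.0964)/2.034 = 0.028.
Precision τ = 1/σ² = 1/0.02782² = 1290.

μ = 0.123, τ = 1290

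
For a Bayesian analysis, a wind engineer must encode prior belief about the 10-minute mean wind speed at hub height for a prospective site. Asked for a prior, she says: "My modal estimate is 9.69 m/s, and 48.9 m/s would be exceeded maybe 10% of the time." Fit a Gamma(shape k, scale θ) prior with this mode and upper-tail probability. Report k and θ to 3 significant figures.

k ≈ 1.67, θ ≈ 14.4

Gamma(k,θ) with k>1 has mode (k−1)θ, so θ = 9.69/(k−1).
Need P(X < 48.9) = 0.9 with θ tied to k this way. Start at k = 2, θ = 9.69: P(X<48.9) ≈ 0.961.
Too high — lower k to spread out. Iterating converges to k ≈ 1.67.
Then θ = 9.69/(1.67−1) ≈ 14.4.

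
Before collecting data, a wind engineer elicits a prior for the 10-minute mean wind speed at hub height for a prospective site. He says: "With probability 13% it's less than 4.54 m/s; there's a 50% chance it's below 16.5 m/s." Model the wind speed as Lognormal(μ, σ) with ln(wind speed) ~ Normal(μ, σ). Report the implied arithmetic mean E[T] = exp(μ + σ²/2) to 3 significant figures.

E[T] ≈ 31.8 m/s

If T ~ Lognormal(μ,σ) then ln T ~ Normal(μ,σ), so the p-quantile of ln T is μ + z_p·σ.
ln(4.54) = 1.513 and ln(16.5) = 2.803; z_{0.13} = -1.126, z_{0.5} = 0.
σ = (2.803 − 1.513)/(0 − (-1.126)) = 1.146.
μ = 1.513 − (-1.126)·1.146 = 2.803.
E[T] = exp(μ + σ²/2) = exp(2.803 + 0.6562) = 31.8 m/s.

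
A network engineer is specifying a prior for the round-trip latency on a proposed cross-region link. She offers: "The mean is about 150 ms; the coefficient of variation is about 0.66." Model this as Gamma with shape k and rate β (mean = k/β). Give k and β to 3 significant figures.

For Gamma(k, rate β): mean = k/β, variance = k/β², so CV = 1/√k.
CV = 0.66, hence k = 1/CV² = 2.3.
Then β = k/mean = 2.3/150 = 0.0153.

k ≈ 2.3, β ≈ 0.0153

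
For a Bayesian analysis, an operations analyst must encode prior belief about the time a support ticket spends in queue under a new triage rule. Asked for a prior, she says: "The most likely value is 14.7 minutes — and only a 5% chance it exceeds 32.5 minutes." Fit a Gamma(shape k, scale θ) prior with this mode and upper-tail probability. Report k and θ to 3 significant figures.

k ≈ 5.37, θ ≈ 3.36

Gamma(k,θ) with k>1 has mode (k−1)θ, so θ = 14.7/(k−1).
Need P(X < 32.5) = 0.95 with θ tied to k this way. Start at k = 2, θ = 14.7: P(X<32.5) ≈ 0.648.
Too low — raise k to concentrate. Iterating converges to k ≈ 5.37.
Then θ = 14.7/(5.37−1) ≈ 3.36.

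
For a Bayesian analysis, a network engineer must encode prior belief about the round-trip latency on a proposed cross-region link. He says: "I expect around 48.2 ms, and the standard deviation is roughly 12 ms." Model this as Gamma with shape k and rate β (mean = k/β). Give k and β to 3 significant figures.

k ≈ 16.1, β ≈ 0.335

For Gamma(k, rate β): mean = k/β, variance = k/β², so CV = 1/√k.
CV = SD/mean = 12/48.2 = 0.249, hence k = 1/CV² = 16.1.
Then β = k/mean = 16.1/48.2 = 0.335.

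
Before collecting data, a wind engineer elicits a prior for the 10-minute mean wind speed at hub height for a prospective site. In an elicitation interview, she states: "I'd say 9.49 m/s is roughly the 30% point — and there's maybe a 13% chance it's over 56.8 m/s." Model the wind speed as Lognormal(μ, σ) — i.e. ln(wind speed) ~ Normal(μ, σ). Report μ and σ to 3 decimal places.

μ ≈ 2.819, σ ≈ 1.084

If T ~ Lognormal(μ,σ) then ln T ~ Normal(μ,σ), so the p-quantile of ln T is μ + z_p·σ.
ln(9.49) = 2.25 and ln(56.8) = 4.04; z_{0.3} = -0.5244, z_{0.87} = 1.126.
σ = (4.04 − 2.25)/(1.126 − (-0.5244)) = 1.084.
μ = 2.25 − (-0.5244)·1.084 = 2.819.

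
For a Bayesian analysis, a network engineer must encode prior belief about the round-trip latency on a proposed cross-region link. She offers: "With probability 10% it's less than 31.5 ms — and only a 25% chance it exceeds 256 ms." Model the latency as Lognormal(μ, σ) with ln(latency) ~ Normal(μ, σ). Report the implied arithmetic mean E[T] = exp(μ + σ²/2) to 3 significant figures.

If T ~ Lognormal(μ,σ) then ln T ~ Normal(μ,σ), so the p-quantile of ln T is μ + z_p·σ.
ln(31.5) = 3.45 and ln(256) = 5.545; z_{0.1} = -1.282, z_{0.75} = 0.6745.
σ = (5.545 − 3.45)/(0.6745 − (-1.282)) = 1.071.
μ = 3.45 − (-1.282)·1.071 = 4.823.
E[T] = exp(μ + σ²/2) = exp(4.823 + 0.5737) = 221 ms.

E[T] ≈ 221 ms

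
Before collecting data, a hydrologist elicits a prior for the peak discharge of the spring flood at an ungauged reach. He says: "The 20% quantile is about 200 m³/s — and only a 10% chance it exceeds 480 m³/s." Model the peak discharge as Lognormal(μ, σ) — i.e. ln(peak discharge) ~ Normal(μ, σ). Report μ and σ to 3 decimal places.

If T ~ Lognormal(μ,σ) then ln T ~ Normal(μ,σ), so the p-quantile of ln T is μ + z_p·σ.
ln(200) = 5.298 and ln(480) = 6.174; z_{0.2} = -0.8416, z_{0.9} = 1.282.
σ = (6.174 − 5.298)/(1.282 − (-0.8416)) = 0.412.
μ = 5.298 − (-0.8416)·0.412 = 5.645.

μ ≈ 5.645, σ ≈ 0.412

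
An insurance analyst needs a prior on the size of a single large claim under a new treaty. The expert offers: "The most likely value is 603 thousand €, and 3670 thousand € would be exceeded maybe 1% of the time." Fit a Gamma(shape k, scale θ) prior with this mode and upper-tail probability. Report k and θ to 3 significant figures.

Gamma(k,θ) with k>1 has mode (k−1)θ, so θ = 603/(k−1).
Need P(X < 3670) = 0.99 with θ tied to k this way. Start at k = 2, θ = 603: P(X<3670) ≈ 0.984.
Too low — raise k to concentrate. Iterating converges to k ≈ 2.13.
Then θ = 603/(2.13−1) ≈ 534.

k ≈ 2.13, θ ≈ 534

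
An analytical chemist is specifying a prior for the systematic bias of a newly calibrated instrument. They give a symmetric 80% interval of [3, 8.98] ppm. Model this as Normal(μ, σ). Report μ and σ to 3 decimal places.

μ = 5.990, σ = 2.333

A symmetric 80% interval runs μ ± z·σ with z = 1.282.
Half-width = 2.99, so σ = 2.99/1.282 = 2.333.
μ is the interval midpoint, 5.990.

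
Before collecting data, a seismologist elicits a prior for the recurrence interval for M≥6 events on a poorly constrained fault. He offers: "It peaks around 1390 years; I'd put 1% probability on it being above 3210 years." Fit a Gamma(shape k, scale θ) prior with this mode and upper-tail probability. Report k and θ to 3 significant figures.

Gamma(k,θ) with k>1 has mode (k−1)θ, so θ = 1390/(k−1).
Need P(X < 3210) = 0.99 with θ tied to k this way. Start at k = 2, θ = 1390: P(X<3210) ≈ 0.671.
Too low — raise k to concentrate. Iterating converges to k ≈ 7.81.
Then θ = 1390/(7.81−1) ≈ 204.

k ≈ 7.81, θ ≈ 204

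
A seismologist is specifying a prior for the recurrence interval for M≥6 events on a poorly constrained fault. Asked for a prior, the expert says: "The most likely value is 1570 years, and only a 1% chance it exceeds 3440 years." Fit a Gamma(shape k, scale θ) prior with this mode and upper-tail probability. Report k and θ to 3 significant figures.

k ≈ 8.84, θ ≈ 200

Gamma(k,θ) with k>1 has mode (k−1)θ, so θ = 1570/(k−1).
Need P(X < 3440) = 0.99 with θ tied to k this way. Start at k = 2, θ = 1570: P(X<3440) ≈ 0.643.
Too low — raise k to concentrate. Iterating converges to k ≈ 8.84.
Then θ = 1570/(8.84−1) ≈ 200.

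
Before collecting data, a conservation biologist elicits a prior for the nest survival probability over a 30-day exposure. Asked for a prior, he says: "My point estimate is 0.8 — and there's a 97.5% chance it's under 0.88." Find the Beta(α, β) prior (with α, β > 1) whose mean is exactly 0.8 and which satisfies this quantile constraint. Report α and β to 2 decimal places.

α ≈ 63.23, β ≈ 15.81

With mean 0.8 fixed, write α = 0.8s, β = 0.2s where s = α+β.
Need P(θ < 0.88) = 0.975 under Beta(0.8s, 0.2s). Normal approximation: (q−m)/√(m(1−m)/s) ≈ z_{0.975} = 1.96, so s ≈ 0.8·0.2·(1.96)²/(0.88−0.8)² = 96.0.
At s = 96.0: P(θ<0.88) ≈ 0.985. Adjusting to match 0.975 gives s ≈ 79.04.
So α = 0.8·79.04 ≈ 63.23, β = 0.2·79.04 ≈ 15.81.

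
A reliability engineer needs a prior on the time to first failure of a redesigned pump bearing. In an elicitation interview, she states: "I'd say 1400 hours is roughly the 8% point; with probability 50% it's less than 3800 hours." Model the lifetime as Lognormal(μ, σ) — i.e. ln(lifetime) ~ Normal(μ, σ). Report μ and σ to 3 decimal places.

μ ≈ 8.243, σ ≈ 0.711

If T ~ Lognormal(μ,σ) then ln T ~ Normal(μ,σ), so the p-quantile of ln T is μ + z_p·σ.
ln(1400) = 7.244 and ln(3800) = 8.243; z_{0.08} = -1.405, z_{0.5} = 0.
σ = (8.243 − 7.244)/(0 − (-1.405)) = 0.711.
μ = 7.244 − (-1.405)·0.711 = 8.243.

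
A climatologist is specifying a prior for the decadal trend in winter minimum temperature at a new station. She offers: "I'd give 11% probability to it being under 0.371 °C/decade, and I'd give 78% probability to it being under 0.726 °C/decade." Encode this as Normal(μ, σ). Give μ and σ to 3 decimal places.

μ = 0.589, σ = 0.178

For Normal(μ,σ), the p-quantile is μ + z_p·σ. Here z_{0.11} = -1.227, z_{0.78} = 0.7722.
So 0.371 = μ − 1.227σ and 0.726 = μ + 0.7722σ.
Subtracting: σ = (0.726 − 0.371)/(0.7722 − (-1.227)) = 0.178.
Then μ = 0.371 − (-1.227)·0.178 = 0.589.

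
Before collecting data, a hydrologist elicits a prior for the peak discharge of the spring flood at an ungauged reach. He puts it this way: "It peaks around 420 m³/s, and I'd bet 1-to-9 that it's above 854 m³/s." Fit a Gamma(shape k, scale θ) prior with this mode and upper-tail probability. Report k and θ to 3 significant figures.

Gamma(k,θ) with k>1 has mode (k−1)θ, so θ = 420/(k−1).
Need P(X < 854) = 0.9 with θ tied to k this way. Start at k = 2, θ = 420: P(X<854) ≈ 0.603.
Too low — raise k to concentrate. Iterating converges to k ≈ 4.81.
Then θ = 420/(4.81−1) ≈ 110.

k ≈ 4.81, θ ≈ 110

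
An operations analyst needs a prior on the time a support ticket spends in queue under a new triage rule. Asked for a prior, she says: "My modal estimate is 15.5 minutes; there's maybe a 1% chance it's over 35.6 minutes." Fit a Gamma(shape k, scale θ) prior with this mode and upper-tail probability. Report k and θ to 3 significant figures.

k ≈ 7.91, θ ≈ 2.24

Gamma(k,θ) with k>1 has mode (k−1)θ, so θ = 15.5/(k−1).
Need P(X < 35.6) = 0.99 with θ tied to k this way. Start at k = 2, θ = 15.5: P(X<35.6) ≈ 0.668.
Too low — raise k to concentrate. Iterating converges to k ≈ 7.91.
Then θ = 15.5/(7.91−1) ≈ 2.24.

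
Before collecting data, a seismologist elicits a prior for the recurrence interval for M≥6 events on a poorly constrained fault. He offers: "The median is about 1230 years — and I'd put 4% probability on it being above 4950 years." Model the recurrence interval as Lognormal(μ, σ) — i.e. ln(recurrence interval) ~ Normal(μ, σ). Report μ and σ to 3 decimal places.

If T ~ Lognormal(μ,σ) then ln T ~ Normal(μ,σ), so the p-quantile of ln T is μ + z_p·σ.
ln(1230) = 7.115 and ln(4950) = 8.507; z_{0.5} = 0, z_{0.96} = 1.751.
σ = (8.507 − 7.115)/(1.751 − (0)) = 0.795.
μ = 7.115 − (0)·0.795 = 7.115.

μ ≈ 7.115, σ ≈ 0.795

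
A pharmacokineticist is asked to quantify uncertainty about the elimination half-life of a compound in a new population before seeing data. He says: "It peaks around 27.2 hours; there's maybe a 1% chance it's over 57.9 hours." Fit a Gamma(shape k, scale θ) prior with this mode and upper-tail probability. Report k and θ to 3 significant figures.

Gamma(k,θ) with k>1 has mode (k−1)θ, so θ = 27.2/(k−1).
Need P(X < 57.9) = 0.99 with θ tied to k this way. Start at k = 2, θ = 27.2: P(X<57.9) ≈ 0.628.
Too low — raise k to concentrate. Iterating converges to k ≈ 9.5.
Then θ = 27.2/(9.5−1) ≈ 3.2.

k ≈ 9.5, θ ≈ 3.2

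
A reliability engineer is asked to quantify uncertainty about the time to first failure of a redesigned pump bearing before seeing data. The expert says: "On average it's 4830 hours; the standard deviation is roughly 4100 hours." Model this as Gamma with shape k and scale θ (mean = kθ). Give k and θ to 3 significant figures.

k ≈ 1.39, θ ≈ 3480

For Gamma(k, scale θ): mean = kθ, variance = kθ², so CV = 1/√k.
CV = SD/mean = 4100/4830 = 0.8489, hence k = 1/CV² = 1.39.
Then θ = mean/k = 4830/1.39 = 3480.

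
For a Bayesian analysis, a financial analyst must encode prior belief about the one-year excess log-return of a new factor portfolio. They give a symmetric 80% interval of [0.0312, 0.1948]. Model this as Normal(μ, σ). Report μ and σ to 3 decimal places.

μ = 0.113, σ = 0.064

A symmetric 80% interval runs μ ± z·σ with z = 1.282.
Half-width = 0.0818, so σ = 0.0818/1.282 = 0.064.
μ is the interval midpoint, 0.113.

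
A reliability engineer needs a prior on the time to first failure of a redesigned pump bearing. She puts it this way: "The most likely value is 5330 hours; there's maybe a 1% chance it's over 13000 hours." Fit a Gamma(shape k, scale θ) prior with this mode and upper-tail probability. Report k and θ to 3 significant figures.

k ≈ 6.94, θ ≈ 898

Gamma(k,θ) with k>1 has mode (k−1)θ, so θ = 5330/(k−1).
Need P(X < 13000) = 0.99 with θ tied to k this way. Start at k = 2, θ = 5330: P(X<13000) ≈ 0.700.
Too low — raise k to concentrate. Iterating converges to k ≈ 6.94.
Then θ = 5330/(6.94−1) ≈ 898.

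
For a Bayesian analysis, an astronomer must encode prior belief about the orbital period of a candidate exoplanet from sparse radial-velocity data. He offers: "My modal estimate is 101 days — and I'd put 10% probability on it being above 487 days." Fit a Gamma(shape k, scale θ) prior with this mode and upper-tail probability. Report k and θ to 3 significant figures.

Gamma(k,θ) with k>1 has mode (k−1)θ, so θ = 101/(k−1).
Need P(X < 487) = 0.9 with θ tied to k this way. Start at k = 2, θ = 101: P(X<487) ≈ 0.953.
Too high — lower k to spread out. Iterating converges to k ≈ 1.72.
Then θ = 101/(1.72−1) ≈ 141.

k ≈ 1.72, θ ≈ 141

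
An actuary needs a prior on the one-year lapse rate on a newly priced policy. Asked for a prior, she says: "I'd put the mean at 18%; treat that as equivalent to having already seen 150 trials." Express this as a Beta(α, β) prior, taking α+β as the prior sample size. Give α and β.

α = 27, β = 123

Under the effective-sample-size interpretation, Beta(α, β) has prior mean α/(α+β) and prior sample size α+β.
So α+β = 150 and α/(α+β) = 0.18, giving α = 0.18·150 = 27 and β = 150 − 27 = 123.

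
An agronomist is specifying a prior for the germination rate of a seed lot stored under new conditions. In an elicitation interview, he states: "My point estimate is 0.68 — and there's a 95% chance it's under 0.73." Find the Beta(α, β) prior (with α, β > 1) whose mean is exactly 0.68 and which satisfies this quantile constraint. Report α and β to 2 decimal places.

With mean 0.68 fixed, write α = 0.68s, β = 0.32s where s = α+β.
Need P(θ < 0.73) = 0.95 under Beta(0.68s, 0.32s). Normal approximation: (q−m)/√(m(1−m)/s) ≈ z_{0.95} = 1.64, so s ≈ 0.68·0.32·(1.64)²/(0.73−0.68)² = 235.5.
At s = 235.5: P(θ<0.73) ≈ 0.953. Adjusting to match 0.95 gives s ≈ 226.18.
So α = 0.68·226.18 ≈ 153.80, β = 0.32·226.18 ≈ 72.38.

α ≈ 153.80, β ≈ 72.38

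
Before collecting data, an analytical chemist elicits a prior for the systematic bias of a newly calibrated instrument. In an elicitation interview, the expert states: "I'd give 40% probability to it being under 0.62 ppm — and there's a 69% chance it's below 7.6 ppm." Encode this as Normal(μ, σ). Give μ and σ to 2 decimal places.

μ = 2.98, σ = 9.32

For Normal(μ,σ), the p-quantile is μ + z_p·σ. Here z_{0.4} = -0.2533, z_{0.69} = 0.4959.
So 0.62 = μ − 0.2533σ and 7.6 = μ + 0.4959σ.
Subtracting: σ = (7.6 − 0.62)/(0.4959 − (-0.2533)) = 9.32.
Then μ = 0.62 − (-0.2533)·9.32 = 2.98.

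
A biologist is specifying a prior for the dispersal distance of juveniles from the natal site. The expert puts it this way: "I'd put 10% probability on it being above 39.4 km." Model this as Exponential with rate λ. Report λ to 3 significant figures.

P(T > 39.4) = e^(−λ·39.4) = 0.1, so λ = −ln(0.1)/39.4 = 0.0584.

λ ≈ 0.0584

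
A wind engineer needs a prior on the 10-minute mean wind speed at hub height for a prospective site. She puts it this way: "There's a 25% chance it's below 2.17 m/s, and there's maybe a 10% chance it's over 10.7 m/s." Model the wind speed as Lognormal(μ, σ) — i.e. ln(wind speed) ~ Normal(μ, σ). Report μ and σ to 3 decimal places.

If T ~ Lognormal(μ,σ) then ln T ~ Normal(μ,σ), so the p-quantile of ln T is μ + z_p·σ.
ln(2.17) = 0.7747 and ln(10.7) = 2.37; z_{0.25} = -0.6745, z_{0.9} = 1.282.
σ = (2.37 − 0.7747)/(1.282 − (-0.6745)) = 0.816.
μ = 0.7747 − (-0.6745)·0.816 = 1.325.

μ ≈ 1.325, σ ≈ 0.816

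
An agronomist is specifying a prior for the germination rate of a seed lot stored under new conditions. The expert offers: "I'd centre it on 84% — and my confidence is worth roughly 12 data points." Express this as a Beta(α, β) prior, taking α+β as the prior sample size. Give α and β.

α = 10.08, β = 1.92

Under the effective-sample-size interpretation, Beta(α, β) has prior mean α/(α+β) and prior sample size α+β.
So α+β = 12 and α/(α+β) = 0.84, giving α = 0.84·12 = 10.08 and β = 12 − 10.08 = 1.92.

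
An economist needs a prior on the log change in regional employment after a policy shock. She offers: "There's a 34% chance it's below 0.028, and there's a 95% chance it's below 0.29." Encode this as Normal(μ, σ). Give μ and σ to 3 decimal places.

The p-quantile of Normal(μ,σ) is μ + z_p·σ, with z_{0.34} = -0.4125 and z_{0.95} = 1.645.
Eliminate σ: μ = (z₂·x₁ − z₁·x₂)/(z₂ − z₁) = (1.645·0.028 − (-0.4125)·0.29)/2.057 = 0.081.
Then σ = (x₂ − x₁)/(z₂ − z₁) = (0.29 − 0.028)/2.057 = 0.127.

μ = 0.081, σ = 0.127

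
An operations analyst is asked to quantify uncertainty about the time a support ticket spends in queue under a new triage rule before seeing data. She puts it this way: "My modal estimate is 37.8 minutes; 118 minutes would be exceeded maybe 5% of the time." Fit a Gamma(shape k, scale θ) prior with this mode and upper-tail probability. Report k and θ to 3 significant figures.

k ≈ 3.03, θ ≈ 18.6

Gamma(k,θ) with k>1 has mode (k−1)θ, so θ = 37.8/(k−1).
Need P(X < 118) = 0.95 with θ tied to k this way. Start at k = 2, θ = 37.8: P(X<118) ≈ 0.818.
Too low — raise k to concentrate. Iterating converges to k ≈ 3.03.
Then θ = 37.8/(3.03−1) ≈ 18.6.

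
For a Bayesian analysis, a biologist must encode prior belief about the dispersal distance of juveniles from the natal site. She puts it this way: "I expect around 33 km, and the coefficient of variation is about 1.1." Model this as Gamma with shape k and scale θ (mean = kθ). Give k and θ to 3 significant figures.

k ≈ 0.826, θ ≈ 39.9

For Gamma(k, scale θ): mean = kθ, variance = kθ², so CV = 1/√k.
CV = 1.1, hence k = 1/CV² = 0.826.
Then θ = mean/k = 33/0.826 = 39.9.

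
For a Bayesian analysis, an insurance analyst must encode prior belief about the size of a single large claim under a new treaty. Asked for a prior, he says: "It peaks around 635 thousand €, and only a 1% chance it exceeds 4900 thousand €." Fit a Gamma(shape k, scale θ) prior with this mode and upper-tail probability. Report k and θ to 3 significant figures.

Gamma(k,θ) with k>1 has mode (k−1)θ, so θ = 635/(k−1).
Need P(X < 4900) = 0.99 with θ tied to k this way. Start at k = 2, θ = 635: P(X<4900) ≈ 0.996.
Too high — lower k to spread out. Iterating converges to k ≈ 1.82.
Then θ = 635/(1.82−1) ≈ 779.

k ≈ 1.82, θ ≈ 779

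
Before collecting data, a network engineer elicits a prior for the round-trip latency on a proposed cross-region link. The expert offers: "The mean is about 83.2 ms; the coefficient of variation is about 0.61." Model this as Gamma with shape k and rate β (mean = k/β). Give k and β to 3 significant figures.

k ≈ 2.69, β ≈ 0.0323

For Gamma(k, rate β): mean = k/β, variance = k/β², so CV = 1/√k.
CV = 0.61, hence k = 1/CV² = 2.69.
Then β = k/mean = 2.69/83.2 = 0.0323.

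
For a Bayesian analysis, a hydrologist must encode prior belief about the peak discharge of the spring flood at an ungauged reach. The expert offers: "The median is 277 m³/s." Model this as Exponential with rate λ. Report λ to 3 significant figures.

Exponential median = ln 2 / λ, so λ = ln 2 / 277.0 = 0.0025.

λ ≈ 0.0025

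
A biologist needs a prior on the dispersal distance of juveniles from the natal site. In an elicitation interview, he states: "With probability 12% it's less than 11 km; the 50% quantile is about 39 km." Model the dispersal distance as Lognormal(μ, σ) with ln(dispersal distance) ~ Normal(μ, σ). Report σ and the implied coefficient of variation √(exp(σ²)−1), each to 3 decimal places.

If T ~ Lognormal(μ,σ) then ln T ~ Normal(μ,σ), so the p-quantile of ln T is μ + z_p·σ.
ln(11) = 2.398 and ln(39) = 3.664; z_{0.12} = -1.175, z_{0.5} = 0.
σ = (3.664 − 2.398)/(0 − (-1.175)) = 1.077.
μ = 2.398 − (-1.175)·1.077 = 3.664.
CV = √(exp(σ²)−1) = √(exp(1.1603)−1) = 1.480.

σ ≈ 1.077, CV ≈ 1.480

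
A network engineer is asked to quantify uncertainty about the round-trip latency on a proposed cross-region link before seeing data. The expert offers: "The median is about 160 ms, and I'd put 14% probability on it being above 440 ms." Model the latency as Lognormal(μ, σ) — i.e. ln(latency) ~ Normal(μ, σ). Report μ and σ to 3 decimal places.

μ ≈ 5.075, σ ≈ 0.936

If T ~ Lognormal(μ,σ) then ln T ~ Normal(μ,σ), so the p-quantile of ln T is μ + z_p·σ.
ln(160) = 5.075 and ln(440) = 6.087; z_{0.5} = 0, z_{0.86} = 1.08.
σ = (6.087 − 5.075)/(1.08 − (0)) = 0.936.
μ = 5.075 − (0)·0.936 = 5.075.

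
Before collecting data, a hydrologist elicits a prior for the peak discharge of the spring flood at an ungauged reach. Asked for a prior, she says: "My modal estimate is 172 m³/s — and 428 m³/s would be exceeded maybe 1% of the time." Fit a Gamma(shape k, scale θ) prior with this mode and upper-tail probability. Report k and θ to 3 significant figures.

Gamma(k,θ) with k>1 has mode (k−1)θ, so θ = 172/(k−1).
Need P(X < 428) = 0.99 with θ tied to k this way. Start at k = 2, θ = 172: P(X<428) ≈ 0.710.
Too low — raise k to concentrate. Iterating converges to k ≈ 6.65.
Then θ = 172/(6.65−1) ≈ 30.4.

k ≈ 6.65, θ ≈ 30.4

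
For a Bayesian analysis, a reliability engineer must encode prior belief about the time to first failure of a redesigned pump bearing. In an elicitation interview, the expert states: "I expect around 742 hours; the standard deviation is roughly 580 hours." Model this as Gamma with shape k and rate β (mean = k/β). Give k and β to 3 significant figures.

k ≈ 1.64, β ≈ 0.00221

For Gamma(k, rate β): mean = k/β, variance = k/β², so CV = 1/√k.
CV = SD/mean = 580/742 = 0.7817, hence k = 1/CV² = 1.64.
Then β = k/mean = 1.64/742 = 0.00221.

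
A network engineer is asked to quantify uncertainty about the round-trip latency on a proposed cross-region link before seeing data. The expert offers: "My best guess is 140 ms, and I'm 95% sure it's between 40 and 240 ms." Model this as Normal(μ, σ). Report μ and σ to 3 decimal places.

A symmetric 95% interval runs μ ± z·σ with z = 1.96.
Half-width = 100, so σ = 100/1.96 = 51.021.
μ is the stated best guess, 140.000.

μ = 140.000, σ = 51.021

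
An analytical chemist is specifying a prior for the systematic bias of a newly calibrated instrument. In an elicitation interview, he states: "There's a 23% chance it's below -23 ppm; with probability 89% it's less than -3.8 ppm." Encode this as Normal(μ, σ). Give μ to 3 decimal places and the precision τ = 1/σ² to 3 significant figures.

The p-quantile of Normal(μ,σ) is μ + z_p·σ, with z_{0.23} = -0.7388 and z_{0.89} = 1.227.
Eliminate σ: μ = (z₂·x₁ − z₁·x₂)/(z₂ − z₁) = (1.227·-23 − (-0.7388)·-3.8)/1.965 = -15.782.
Then σ = (x₂ − x₁)/(z₂ − z₁) = (-3.8 − -23)/1.965 = 9.769.
Precision τ = 1/σ² = 1/9.769² = 0.0105.

μ = -15.782, τ = 0.0105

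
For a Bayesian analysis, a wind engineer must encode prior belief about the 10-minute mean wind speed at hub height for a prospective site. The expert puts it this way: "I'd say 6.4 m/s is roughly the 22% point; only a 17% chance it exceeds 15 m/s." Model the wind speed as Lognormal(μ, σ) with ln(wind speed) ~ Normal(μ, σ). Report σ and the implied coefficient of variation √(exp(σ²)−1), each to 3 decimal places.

If T ~ Lognormal(μ,σ) then ln T ~ Normal(μ,σ), so the p-quantile of ln T is μ + z_p·σ.
ln(6.4) = 1.856 and ln(15) = 2.708; z_{0.22} = -0.7722, z_{0.83} = 0.9542.
σ = (2.708 − 1.856)/(0.9542 − (-0.7722)) = 0.493.
μ = 1.856 − (-0.7722)·0.493 = 2.237.
CV = √(exp(σ²)−1) = √(exp(0.2434)−1) = 0.525.

σ ≈ 0.493, CV ≈ 0.525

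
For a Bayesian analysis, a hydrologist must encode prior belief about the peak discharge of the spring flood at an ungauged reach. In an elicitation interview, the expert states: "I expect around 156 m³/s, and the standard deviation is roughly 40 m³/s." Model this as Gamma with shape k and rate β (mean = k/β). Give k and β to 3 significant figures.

k ≈ 15.2, β ≈ 0.0975

For Gamma(k, rate β): mean = k/β, variance = k/β², so CV = 1/√k.
CV = SD/mean = 40/156 = 0.2564, hence k = 1/CV² = 15.2.
Then β = k/mean = 15.2/156 = 0.0975.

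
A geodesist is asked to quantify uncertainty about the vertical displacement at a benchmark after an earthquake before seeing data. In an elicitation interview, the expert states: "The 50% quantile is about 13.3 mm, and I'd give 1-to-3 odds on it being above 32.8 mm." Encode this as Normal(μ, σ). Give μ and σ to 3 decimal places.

μ = 13.300, σ = 28.911

The p-quantile of Normal(μ,σ) is μ + z_p·σ, with z_{0.5} = 0 and z_{0.75} = 0.6745.
Eliminate σ: μ = (z₂·x₁ − z₁·x₂)/(z₂ − z₁) = (0.6745·13.3 − (0)·32.8)/0.6745 = 13.300.
Then σ = (x₂ − x₁)/(z₂ − z₁) = (32.8 − 13.3)/0.6745 = 28.911.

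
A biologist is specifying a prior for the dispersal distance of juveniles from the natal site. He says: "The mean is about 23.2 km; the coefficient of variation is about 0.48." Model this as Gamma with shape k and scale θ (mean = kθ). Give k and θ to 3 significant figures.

For Gamma(k, scale θ): mean = kθ, variance = kθ², so CV = 1/√k.
CV = 0.48, hence k = 1/CV² = 4.34.
Then θ = mean/k = 23.2/4.34 = 5.35.

k ≈ 4.34, θ ≈ 5.35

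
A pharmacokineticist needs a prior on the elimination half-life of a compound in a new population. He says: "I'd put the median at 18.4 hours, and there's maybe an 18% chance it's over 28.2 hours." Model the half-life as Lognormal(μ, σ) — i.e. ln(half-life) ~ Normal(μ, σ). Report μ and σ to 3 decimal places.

μ ≈ 2.912, σ ≈ 0.466

If T ~ Lognormal(μ,σ) then ln T ~ Normal(μ,σ), so the p-quantile of ln T is μ + z_p·σ.
ln(18.4) = 2.912 and ln(28.2) = 3.339; z_{0.5} = 0, z_{0.82} = 0.9154.
σ = (3.339 − 2.912)/(0.9154 − (0)) = 0.466.
μ = 2.912 − (0)·0.466 = 2.912.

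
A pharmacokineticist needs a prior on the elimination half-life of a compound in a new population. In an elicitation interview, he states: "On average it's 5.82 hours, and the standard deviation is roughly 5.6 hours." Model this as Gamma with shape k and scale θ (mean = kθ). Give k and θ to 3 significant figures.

For Gamma(k, scale θ): mean = kθ, variance = kθ², so CV = 1/√k.
CV = SD/mean = 5.6/5.82 = 0.9622, hence k = 1/CV² = 1.08.
Then θ = mean/k = 5.82/1.08 = 5.39.

k ≈ 1.08, θ ≈ 5.39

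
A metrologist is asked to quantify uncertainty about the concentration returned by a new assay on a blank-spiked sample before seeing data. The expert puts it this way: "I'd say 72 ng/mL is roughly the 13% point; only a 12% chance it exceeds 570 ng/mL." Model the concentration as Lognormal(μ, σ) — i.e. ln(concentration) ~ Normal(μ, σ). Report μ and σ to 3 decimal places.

μ ≈ 5.289, σ ≈ 0.899

If T ~ Lognormal(μ,σ) then ln T ~ Normal(μ,σ), so the p-quantile of ln T is μ + z_p·σ.
ln(72) = 4.277 and ln(570) = 6.346; z_{0.13} = -1.126, z_{0.88} = 1.175.
σ = (6.346 − 4.277)/(1.175 − (-1.126)) = 0.899.
μ = 4.277 − (-1.126)·0.899 = 5.289.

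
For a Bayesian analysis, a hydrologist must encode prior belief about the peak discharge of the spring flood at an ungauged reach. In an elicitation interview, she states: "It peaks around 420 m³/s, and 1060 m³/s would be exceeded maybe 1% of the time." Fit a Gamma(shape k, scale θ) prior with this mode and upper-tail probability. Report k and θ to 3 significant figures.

Gamma(k,θ) with k>1 has mode (k−1)θ, so θ = 420/(k−1).
Need P(X < 1060) = 0.99 with θ tied to k this way. Start at k = 2, θ = 420: P(X<1060) ≈ 0.718.
Too low — raise k to concentrate. Iterating converges to k ≈ 6.47.
Then θ = 420/(6.47−1) ≈ 76.8.

k ≈ 6.47, θ ≈ 76.8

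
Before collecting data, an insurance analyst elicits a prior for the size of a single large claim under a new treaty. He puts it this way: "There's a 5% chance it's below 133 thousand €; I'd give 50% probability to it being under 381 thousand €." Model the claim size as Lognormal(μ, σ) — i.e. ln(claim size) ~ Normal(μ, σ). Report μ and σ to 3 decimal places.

If T ~ Lognormal(μ,σ) then ln T ~ Normal(μ,σ), so the p-quantile of ln T is μ + z_p·σ.
ln(133) = 4.89 and ln(381) = 5.943; z_{0.05} = -1.645, z_{0.5} = 0.
σ = (5.943 − 4.89)/(0 − (-1.645)) = 0.640.
μ = 4.89 − (-1.645)·0.640 = 5.943.

μ ≈ 5.943, σ ≈ 0.640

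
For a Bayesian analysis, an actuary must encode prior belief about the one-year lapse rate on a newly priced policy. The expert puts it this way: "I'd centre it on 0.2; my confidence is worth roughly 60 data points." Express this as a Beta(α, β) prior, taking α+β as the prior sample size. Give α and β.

Under the effective-sample-size interpretation, Beta(α, β) has prior mean α/(α+β) and prior sample size α+β.
So α+β = 60 and α/(α+β) = 0.2, giving α = 0.2·60 = 12 and β = 60 − 12 = 48.

α = 12, β = 48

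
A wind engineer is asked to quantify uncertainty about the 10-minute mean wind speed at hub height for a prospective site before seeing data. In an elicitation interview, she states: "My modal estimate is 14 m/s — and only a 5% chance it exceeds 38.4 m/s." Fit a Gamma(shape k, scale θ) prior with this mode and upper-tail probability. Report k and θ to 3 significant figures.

Gamma(k,θ) with k>1 has mode (k−1)θ, so θ = 14/(k−1).
Need P(X < 38.4) = 0.95 with θ tied to k this way. Start at k = 2, θ = 14: P(X<38.4) ≈ 0.759.
Too low — raise k to concentrate. Iterating converges to k ≈ 3.64.
Then θ = 14/(3.64−1) ≈ 5.31.

k ≈ 3.64, θ ≈ 5.31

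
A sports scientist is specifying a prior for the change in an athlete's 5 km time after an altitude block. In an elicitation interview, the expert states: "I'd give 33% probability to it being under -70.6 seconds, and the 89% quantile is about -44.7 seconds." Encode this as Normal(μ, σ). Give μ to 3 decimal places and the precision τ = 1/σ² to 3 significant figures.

The p-quantile of Normal(μ,σ) is μ + z_p·σ, with z_{0.33} = -0.4399 and z_{0.89} = 1.227.
Eliminate σ: μ = (z₂·x₁ − z₁·x₂)/(z₂ − z₁) = (1.227·-70.6 − (-0.4399)·-44.7)/1.666 = -63.763.
Then σ = (x₂ − x₁)/(z₂ − z₁) = (-44.7 − -70.6)/1.666 = 15.542.
Precision τ = 1/σ² = 1/15.54² = 0.00414.

μ = -63.763, τ = 0.00414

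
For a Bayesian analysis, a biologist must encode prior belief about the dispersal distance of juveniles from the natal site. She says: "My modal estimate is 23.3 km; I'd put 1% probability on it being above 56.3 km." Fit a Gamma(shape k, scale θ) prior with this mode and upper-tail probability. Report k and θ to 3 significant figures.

Gamma(k,θ) with k>1 has mode (k−1)θ, so θ = 23.3/(k−1).
Need P(X < 56.3) = 0.99 with θ tied to k this way. Start at k = 2, θ = 23.3: P(X<56.3) ≈ 0.695.
Too low — raise k to concentrate. Iterating converges to k ≈ 7.07.
Then θ = 23.3/(7.07−1) ≈ 3.84.

k ≈ 7.07, θ ≈ 3.84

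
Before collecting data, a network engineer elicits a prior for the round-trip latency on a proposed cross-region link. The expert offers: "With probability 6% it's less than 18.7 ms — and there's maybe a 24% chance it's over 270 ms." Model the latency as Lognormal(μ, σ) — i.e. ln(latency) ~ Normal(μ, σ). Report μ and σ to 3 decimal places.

If T ~ Lognormal(μ,σ) then ln T ~ Normal(μ,σ), so the p-quantile of ln T is μ + z_p·σ.
ln(18.7) = 2.929 and ln(270) = 5.598; z_{0.06} = -1.555, z_{0.76} = 0.7063.
σ = (5.598 − 2.929)/(0.7063 − (-1.555)) = 1.181.
μ = 2.929 − (-1.555)·1.181 = 4.764.

μ ≈ 4.764, σ ≈ 1.181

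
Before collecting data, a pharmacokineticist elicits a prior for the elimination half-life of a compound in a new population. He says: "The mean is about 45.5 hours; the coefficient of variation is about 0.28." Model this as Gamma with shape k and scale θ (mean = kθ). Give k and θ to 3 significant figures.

For Gamma(k, scale θ): mean = kθ, variance = kθ², so CV = 1/√k.
CV = 0.28, hence k = 1/CV² = 12.8.
Then θ = mean/k = 45.5/12.8 = 3.57.

k ≈ 12.8, θ ≈ 3.57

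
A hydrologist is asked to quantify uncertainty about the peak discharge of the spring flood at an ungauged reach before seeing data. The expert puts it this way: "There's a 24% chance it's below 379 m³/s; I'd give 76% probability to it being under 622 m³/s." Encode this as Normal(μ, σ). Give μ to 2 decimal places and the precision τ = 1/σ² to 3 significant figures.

For Normal(μ,σ), the p-quantile is μ + z_p·σ. Here z_{0.24} = -0.7063, z_{0.76} = 0.7063.
So 379 = μ − 0.7063σ and 622 = μ + 0.7063σ.
Subtracting: σ = (622 − 379)/(0.7063 − (-0.7063)) = 172.02.
Then μ = 379 − (-0.7063)·172.02 = 500.50.
Precision τ = 1/σ² = 1/172² = 3.38e-05.

μ = 500.50, τ = 3.38e-05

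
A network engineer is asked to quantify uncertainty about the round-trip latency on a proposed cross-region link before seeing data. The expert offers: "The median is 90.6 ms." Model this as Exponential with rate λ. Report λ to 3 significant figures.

λ ≈ 0.00765

Exponential median = ln 2 / λ, so λ = ln 2 / 90.6 = 0.00765.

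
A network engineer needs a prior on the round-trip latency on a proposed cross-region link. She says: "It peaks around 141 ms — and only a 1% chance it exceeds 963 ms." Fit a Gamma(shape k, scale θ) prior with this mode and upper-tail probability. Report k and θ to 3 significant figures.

Gamma(k,θ) with k>1 has mode (k−1)θ, so θ = 141/(k−1).
Need P(X < 963) = 0.99 with θ tied to k this way. Start at k = 2, θ = 141: P(X<963) ≈ 0.992.
Too high — lower k to spread out. Iterating converges to k ≈ 1.96.
Then θ = 141/(1.96−1) ≈ 147.

k ≈ 1.96, θ ≈ 147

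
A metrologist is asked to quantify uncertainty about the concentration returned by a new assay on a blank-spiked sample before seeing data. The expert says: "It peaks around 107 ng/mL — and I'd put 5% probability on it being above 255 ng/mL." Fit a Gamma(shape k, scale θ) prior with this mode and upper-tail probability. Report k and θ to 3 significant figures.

k ≈ 4.62, θ ≈ 29.6

Gamma(k,θ) with k>1 has mode (k−1)θ, so θ = 107/(k−1).
Need P(X < 255) = 0.95 with θ tied to k this way. Start at k = 2, θ = 107: P(X<255) ≈ 0.688.
Too low — raise k to concentrate. Iterating converges to k ≈ 4.62.
Then θ = 107/(4.62−1) ≈ 29.6.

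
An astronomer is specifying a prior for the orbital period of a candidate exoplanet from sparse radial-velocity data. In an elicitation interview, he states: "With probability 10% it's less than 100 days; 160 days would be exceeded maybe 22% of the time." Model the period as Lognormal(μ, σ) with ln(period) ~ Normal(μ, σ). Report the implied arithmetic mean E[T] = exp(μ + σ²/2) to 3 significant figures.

If T ~ Lognormal(μ,σ) then ln T ~ Normal(μ,σ), so the p-quantile of ln T is μ + z_p·σ.
ln(100) = 4.605 and ln(160) = 5.075; z_{0.1} = -1.282, z_{0.78} = 0.7722.
σ = (5.075 − 4.605)/(0.7722 − (-1.282)) = 0.229.
μ = 4.605 − (-1.282)·0.229 = 4.898.
E[T] = exp(μ + σ²/2) = exp(4.898 + 0.0262) = 138 days.

E[T] ≈ 138 days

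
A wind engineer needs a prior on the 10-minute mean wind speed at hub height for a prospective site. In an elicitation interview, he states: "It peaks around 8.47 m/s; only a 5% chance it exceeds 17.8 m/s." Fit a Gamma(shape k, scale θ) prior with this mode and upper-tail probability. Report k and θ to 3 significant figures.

k ≈ 6.01, θ ≈ 1.69

Gamma(k,θ) with k>1 has mode (k−1)θ, so θ = 8.47/(k−1).
Need P(X < 17.8) = 0.95 with θ tied to k this way. Start at k = 2, θ = 8.47: P(X<17.8) ≈ 0.621.
Too low — raise k to concentrate. Iterating converges to k ≈ 6.01.
Then θ = 8.47/(6.01−1) ≈ 1.69.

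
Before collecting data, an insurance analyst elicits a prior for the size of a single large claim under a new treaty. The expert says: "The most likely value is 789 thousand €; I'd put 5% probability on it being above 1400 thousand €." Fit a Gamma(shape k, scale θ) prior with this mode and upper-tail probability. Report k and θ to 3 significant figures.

k ≈ 9.48, θ ≈ 93.1

Gamma(k,θ) with k>1 has mode (k−1)θ, so θ = 789/(k−1).
Need P(X < 1400) = 0.95 with θ tied to k this way. Start at k = 2, θ = 789: P(X<1400) ≈ 0.530.
Too low — raise k to concentrate. Iterating converges to k ≈ 9.48.
Then θ = 789/(9.48−1) ≈ 93.1.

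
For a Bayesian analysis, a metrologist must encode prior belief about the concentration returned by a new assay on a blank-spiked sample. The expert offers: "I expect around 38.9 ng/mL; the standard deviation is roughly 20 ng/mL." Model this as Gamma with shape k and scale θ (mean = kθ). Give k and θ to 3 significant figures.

k ≈ 3.78, θ ≈ 10.3

For Gamma(k, scale θ): mean = kθ, variance = kθ², so CV = 1/√k.
CV = SD/mean = 20/38.9 = 0.5141, hence k = 1/CV² = 3.78.
Then θ = mean/k = 38.9/3.78 = 10.3.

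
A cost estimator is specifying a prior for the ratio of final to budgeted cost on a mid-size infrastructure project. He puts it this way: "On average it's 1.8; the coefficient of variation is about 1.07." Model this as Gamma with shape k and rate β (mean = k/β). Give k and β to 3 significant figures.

k ≈ 0.873, β ≈ 0.485

For Gamma(k, rate β): mean = k/β, variance = k/β², so CV = 1/√k.
CV = 1.07, hence k = 1/CV² = 0.873.
Then β = k/mean = 0.873/1.8 = 0.485.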